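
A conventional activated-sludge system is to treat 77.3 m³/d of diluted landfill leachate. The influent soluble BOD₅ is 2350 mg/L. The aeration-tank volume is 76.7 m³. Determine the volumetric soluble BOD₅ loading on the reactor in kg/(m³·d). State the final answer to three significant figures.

Applied soluble BOD₅ load per unit volume = Q·S₀/V = (77.3 × 2350/1000)/76.70 = 2.368 kg soluble BOD₅·m⁻³·d⁻¹.

L_v ≈ 2.37 kg soluble BOD₅/(m³·d)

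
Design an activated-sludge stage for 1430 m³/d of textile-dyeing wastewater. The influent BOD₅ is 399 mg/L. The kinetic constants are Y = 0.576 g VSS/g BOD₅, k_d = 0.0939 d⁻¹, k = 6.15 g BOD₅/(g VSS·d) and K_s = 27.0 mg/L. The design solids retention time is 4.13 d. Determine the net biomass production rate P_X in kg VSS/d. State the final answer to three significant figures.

Effluent substrate depends only on kinetics and SRT: S = K_s(1 + k_d θ_c) / [θ_c(Yk − k_d) − 1] = 27.0 × (1 + 0.0939 × 4.13) / [4.13 × (0.576 × 6.15 − 0.0939) − 1] = 37.47 / 13.24 = 2.830 mg/L.
Correct the yield for decay: Y_obs = Y/(1 + k_d θ_c) = 0.576 / (1 + 0.0939 × 4.13) = 0.576 / 1.388 = 0.4150.
Mass of BOD₅ removed per day: Q(S₀ − S) = 1430 × 396.2 g/m³ = 566.5 kg/d.
Net biomass production P_X = Y_obs × Q·(S₀ − S) = 0.4150 × 566.5 = 235.1 kg VSS/d.

P_X ≈ 235 kg VSS/d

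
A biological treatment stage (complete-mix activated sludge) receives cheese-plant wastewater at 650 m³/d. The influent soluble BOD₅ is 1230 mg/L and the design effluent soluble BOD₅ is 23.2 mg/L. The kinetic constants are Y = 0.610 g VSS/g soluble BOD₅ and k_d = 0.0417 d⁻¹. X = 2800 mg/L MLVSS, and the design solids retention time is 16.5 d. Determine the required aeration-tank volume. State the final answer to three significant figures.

V ≈ 1670 m³

Steady-state biomass mass balance: V·X·(1 + k_d·θ_c) = Y·Q·(S₀ − S)·θ_c, so V = 0.610 × 650 × (1230 − 23.2) × 16.5 / [2800 × (1 + 0.0417 × 16.5)] = 7.9×10^6 / 4727 = 1670 m³.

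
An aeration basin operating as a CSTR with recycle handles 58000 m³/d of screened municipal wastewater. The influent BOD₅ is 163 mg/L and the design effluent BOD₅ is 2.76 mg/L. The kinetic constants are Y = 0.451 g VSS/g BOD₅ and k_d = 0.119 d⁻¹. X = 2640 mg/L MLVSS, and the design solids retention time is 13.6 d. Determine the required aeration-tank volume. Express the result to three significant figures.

V ≈ 8250 m³

Rearranging the biomass balance for a CMAS with decay, V = Y·Q·ΔS·θ_c / [X·(1+k_d θ_c)] = 0.451 × 58000 × (163 − 2.76) × 13.6 / [2640 × (1 + 0.119 × 13.6)] = 5.7×10^7 / 6913 = 8247 m³.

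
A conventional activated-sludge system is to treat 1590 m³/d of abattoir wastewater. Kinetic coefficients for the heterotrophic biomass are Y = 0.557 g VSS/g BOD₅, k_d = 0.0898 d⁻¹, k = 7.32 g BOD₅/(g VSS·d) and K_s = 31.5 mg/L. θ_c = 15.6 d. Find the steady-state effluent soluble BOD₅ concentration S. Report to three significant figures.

From the Monod/SRT balance for a CMAS, S = K_s·(1+k_d θ_c)/[θ_c·(Y k − k_d) − 1] = 31.5 × (1 + 0.0898 × 15.6) / [15.6 × (0.557 × 7.32 − 0.0898) − 1] = 75.63 / 61.20 = 1.236 mg/L.

S ≈ 1.24 mg/L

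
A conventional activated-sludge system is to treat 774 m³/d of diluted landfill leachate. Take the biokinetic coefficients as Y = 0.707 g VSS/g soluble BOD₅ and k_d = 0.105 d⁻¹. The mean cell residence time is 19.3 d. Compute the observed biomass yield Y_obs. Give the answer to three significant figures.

Y_obs = Y / (1 + k_d θ_c) = 0.707 / (1 + 0.105 × 19.3) = 0.707 / 3.026 = 0.2336.

Y_obs ≈ 0.234 g VSS/g soluble BOD₅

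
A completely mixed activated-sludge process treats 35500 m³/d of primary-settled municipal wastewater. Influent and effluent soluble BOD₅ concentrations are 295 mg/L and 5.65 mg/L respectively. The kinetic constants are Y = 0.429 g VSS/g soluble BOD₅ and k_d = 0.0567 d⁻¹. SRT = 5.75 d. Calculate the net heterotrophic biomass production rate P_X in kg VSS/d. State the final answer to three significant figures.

P_X ≈ 3320 kg VSS/d

Correct the yield for decay: Y_obs = Y/(1 + k_d θ_c) = 0.429 / (1 + 0.0567 × 5.75) = 0.429 / 1.326 = 0.3235.
Substrate removed = Q·(S₀ − S) = 35500 m³/d × (295 − 5.65) g/m³ = 1.03×10^7 g/d = 10272 kg/d.
Biomass produced: P_X = Y_obs·Q·ΔS = 0.3235 × 10272 ≈ 3323 kg VSS/d.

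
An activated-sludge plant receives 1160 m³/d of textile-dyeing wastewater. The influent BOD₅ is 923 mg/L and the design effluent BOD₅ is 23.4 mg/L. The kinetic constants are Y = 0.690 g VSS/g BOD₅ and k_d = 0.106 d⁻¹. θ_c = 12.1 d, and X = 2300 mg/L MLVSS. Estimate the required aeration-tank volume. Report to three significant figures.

Steady-state biomass mass balance: V·X·(1 + k_d·θ_c) = Y·Q·(S₀ − S)·θ_c, so V = 0.690 × 1160 × (923 − 23.4) × 12.1 / [2300 × (1 + 0.106 × 12.1)] = 8.71×10^6 / 5250 = 1660 m³.

V ≈ 1660 m³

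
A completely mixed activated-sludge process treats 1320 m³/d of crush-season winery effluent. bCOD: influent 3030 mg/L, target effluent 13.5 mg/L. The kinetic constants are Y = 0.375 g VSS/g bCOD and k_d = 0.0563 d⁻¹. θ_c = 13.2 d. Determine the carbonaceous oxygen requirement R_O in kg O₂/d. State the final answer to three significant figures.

Observed yield with endogenous decay: Y_obs = Y / (1 + k_d·θ_c) = 0.375 / (1 + 0.0563 × 13.2) = 0.375 / 1.743 = 0.2151 g VSS/g bCOD.
Substrate removed = Q·(S₀ − S) = 1320 m³/d × (3030 − 13.5) g/m³ = 3.98×10^6 g/d = 3982 kg/d.
Net sludge production P_X = 0.2151 × 3982 = 856.6 kg VSS/d.
R_O = Q·(S₀ − S) − 1.42·P_X = 3982 − 1.42 × 856.6 = 2765 kg O₂/d.

R_O ≈ 2770 kg O₂/d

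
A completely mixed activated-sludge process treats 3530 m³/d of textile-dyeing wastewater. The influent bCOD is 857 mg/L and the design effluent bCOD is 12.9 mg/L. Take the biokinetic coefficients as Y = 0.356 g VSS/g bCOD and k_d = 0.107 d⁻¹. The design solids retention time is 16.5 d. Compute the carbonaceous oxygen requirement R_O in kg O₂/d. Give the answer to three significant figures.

Y_obs = Y / (1 + k_d θ_c) = 0.356 / (1 + 0.107 × 16.5) = 0.356 / 2.766 = 0.1287.
Q·(S₀ − S) = 3530 × (857 − 12.9) × 10⁻³ = 2980 kg/d removed.
Net sludge production P_X = 0.1287 × 2980 = 383.6 kg VSS/d.
R_O = Q·ΔS − 1.42 P_X = 2980 − 544.7 = 2435 kg O₂/d.

R_O ≈ 2440 kg O₂/d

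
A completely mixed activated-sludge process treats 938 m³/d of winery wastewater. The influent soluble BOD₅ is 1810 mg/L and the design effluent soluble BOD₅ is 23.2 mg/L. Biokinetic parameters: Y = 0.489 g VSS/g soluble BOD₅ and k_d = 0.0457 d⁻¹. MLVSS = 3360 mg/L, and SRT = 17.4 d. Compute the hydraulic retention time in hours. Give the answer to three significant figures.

Steady-state biomass mass balance: V·X·(1 + k_d·θ_c) = Y·Q·(S₀ − S)·θ_c, so V = 0.489 × 938 × (1810 − 23.2) × 17.4 / [3360 × (1 + 0.0457 × 17.4)] = 1.43×10^7 / 6032 = 2364 m³.
τ = V/Q = 2364/938 = 2.521 d, or 60.49 h.

τ ≈ 60.5 h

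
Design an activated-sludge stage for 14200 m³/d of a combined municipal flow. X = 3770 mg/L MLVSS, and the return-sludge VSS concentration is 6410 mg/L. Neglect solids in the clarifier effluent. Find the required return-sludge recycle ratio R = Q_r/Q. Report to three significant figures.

Mass balance around the secondary clarifier (neglecting effluent solids): R = X / (X_r − X) = 3770 / (6410 − 3770) = 1.428.

R ≈ 1.43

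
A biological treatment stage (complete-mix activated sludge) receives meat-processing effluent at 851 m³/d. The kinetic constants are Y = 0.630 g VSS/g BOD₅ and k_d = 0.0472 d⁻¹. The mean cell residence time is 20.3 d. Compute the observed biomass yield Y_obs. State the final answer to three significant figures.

Y_obs ≈ 0.322 g VSS/g BOD₅

The observed yield is Y_obs = Y/(1 + k_d·θ_c) = 0.630 / (1 + 0.0472 × 20.3) = 0.630 / 1.958 = 0.3217 g VSS per g BOD₅ removed.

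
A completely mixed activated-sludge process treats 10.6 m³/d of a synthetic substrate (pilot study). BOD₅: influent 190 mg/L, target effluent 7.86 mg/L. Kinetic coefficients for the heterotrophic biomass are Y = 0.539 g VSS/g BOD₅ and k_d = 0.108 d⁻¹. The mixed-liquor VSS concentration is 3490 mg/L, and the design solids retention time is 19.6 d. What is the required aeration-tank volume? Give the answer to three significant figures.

V ≈ 1.88 m³

Rearranging the biomass balance for a CMAS with decay, V = Y·Q·ΔS·θ_c / [X·(1+k_d θ_c)] = 0.539 × 10.6 × (190 − 7.86) × 19.6 / [3490 × (1 + 0.108 × 19.6)] = 2.04×10^4 / 10878 = 1.875 m³.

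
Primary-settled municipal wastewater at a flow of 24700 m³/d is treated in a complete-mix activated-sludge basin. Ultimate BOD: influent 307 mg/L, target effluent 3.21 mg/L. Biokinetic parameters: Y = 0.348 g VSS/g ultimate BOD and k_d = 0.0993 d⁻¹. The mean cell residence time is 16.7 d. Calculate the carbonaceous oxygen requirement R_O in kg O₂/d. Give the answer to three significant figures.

Observed yield with endogenous decay: Y_obs = Y / (1 + k_d·θ_c) = 0.348 / (1 + 0.0993 × 16.7) = 0.348 / 2.658 = 0.1309 g VSS/g ultimate BOD.
Q·(S₀ − S) = 24700 × (307 − 3.21) × 10⁻³ = 7504 kg/d removed.
Net sludge production P_X = 0.1309 × 7504 = 982.3 kg VSS/d.
R_O = Q·(S₀ − S) − 1.42·P_X = 7504 − 1.42 × 982.3 = 6109 kg O₂/d.

R_O ≈ 6110 kg O₂/d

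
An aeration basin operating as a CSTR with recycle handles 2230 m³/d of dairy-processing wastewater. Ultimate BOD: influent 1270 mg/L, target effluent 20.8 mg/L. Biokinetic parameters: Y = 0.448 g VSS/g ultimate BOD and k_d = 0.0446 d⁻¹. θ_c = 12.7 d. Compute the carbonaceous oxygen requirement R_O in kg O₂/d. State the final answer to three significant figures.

R_O ≈ 1650 kg O₂/d

Y_obs = Y / (1 + k_d θ_c) = 0.448 / (1 + 0.0446 × 12.7) = 0.448 / 1.566 = 0.2860.
Substrate removed = Q·(S₀ − S) = 2230 m³/d × (1270 − 20.8) g/m³ = 2.79×10^6 g/d = 2786 kg/d.
Net sludge production P_X = 0.2860 × 2786 = 796.7 kg VSS/d.
R_O = Q·ΔS − 1.42 P_X = 2786 − 1131 = 1654 kg O₂/d.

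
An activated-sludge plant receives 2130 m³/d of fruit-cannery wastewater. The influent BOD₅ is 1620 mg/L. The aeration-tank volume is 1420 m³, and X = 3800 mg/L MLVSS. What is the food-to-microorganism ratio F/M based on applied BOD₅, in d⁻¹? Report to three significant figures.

F/M ≈ 0.639 d⁻¹

F/M = applied load / biomass = Q·S₀/(V·X) = 2130 × 1620 / (1420 × 3800) = 0.6395 d⁻¹.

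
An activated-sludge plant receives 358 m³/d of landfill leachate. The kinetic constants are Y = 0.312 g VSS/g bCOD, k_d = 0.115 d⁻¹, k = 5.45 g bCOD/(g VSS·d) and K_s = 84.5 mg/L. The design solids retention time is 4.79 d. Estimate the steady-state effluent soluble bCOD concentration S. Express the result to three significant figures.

S ≈ 19.9 mg/L

From the Monod/SRT balance for a CMAS, S = K_s·(1+k_d θ_c)/[θ_c·(Y k − k_d) − 1] = 84.5 × (1 + 0.115 × 4.79) / [4.79 × (0.312 × 5.45 − 0.115) − 1] = 131.0 / 6.594 = 19.87 mg/L.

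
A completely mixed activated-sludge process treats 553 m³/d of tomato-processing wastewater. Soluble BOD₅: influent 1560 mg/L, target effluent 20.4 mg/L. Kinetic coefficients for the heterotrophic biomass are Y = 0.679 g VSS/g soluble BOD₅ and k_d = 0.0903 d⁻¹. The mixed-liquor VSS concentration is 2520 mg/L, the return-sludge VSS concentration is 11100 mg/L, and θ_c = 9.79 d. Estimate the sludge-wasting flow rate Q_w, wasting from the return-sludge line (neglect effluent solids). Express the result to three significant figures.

Q_w ≈ 27.6 m³/d

Steady-state biomass mass balance: V·X·(1 + k_d·θ_c) = Y·Q·(S₀ − S)·θ_c, so V = 0.679 × 553 × (1560 − 20.4) × 9.79 / [2520 × (1 + 0.0903 × 9.79)] = 5.66×10^6 / 4748 = 1192 m³.
Q_w = (V·X)/(θ_c X_r) = 1192 × 2520 / (9.79 × 11100) = 27.64 m³/d.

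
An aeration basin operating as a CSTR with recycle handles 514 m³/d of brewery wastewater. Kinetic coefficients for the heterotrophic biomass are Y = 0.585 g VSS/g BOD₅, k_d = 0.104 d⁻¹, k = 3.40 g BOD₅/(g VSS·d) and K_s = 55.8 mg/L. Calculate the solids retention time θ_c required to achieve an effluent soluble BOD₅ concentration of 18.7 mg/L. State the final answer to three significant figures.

θ_c ≈ 2.53 d

At the target effluent, Y k S/(K_s+S) = 0.585×3.40×18.7/74.50 = 0.4993 d⁻¹.
Then 1/θ_c = μ − k_d = 0.4993 − 0.104 = 0.3953 d⁻¹, giving θ_c = 2.530 d.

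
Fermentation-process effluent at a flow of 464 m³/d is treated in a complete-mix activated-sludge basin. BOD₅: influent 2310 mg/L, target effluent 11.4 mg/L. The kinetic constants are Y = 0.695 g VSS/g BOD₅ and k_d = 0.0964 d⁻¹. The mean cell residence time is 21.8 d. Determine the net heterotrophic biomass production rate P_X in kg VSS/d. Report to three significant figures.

P_X ≈ 239 kg VSS/d

Y_obs = Y / (1 + k_d θ_c) = 0.695 / (1 + 0.0964 × 21.8) = 0.695 / 3.102 = 0.2241.
ΔS = 2310 − 11.4 = 2299 mg/L, so the substrate removal rate is 464 × 2299/1000 = 1067 kg BOD₅/d.
So the net sludge growth is P_X = 0.2241 × 1067 = 239.0 kg VSS/d.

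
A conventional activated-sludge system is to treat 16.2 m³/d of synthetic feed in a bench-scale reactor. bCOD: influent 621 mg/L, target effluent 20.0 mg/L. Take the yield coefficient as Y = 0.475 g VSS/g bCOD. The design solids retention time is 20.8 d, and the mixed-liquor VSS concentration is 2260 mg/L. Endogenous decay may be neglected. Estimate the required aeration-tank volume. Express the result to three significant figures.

V ≈ 42.6 m³

With k_d = 0 the design equation reduces to V = Y Q (S₀−S) θ_c / X = 0.475 × 16.2 × (621 − 20.0) × 20.8 / 2260 = 42.56 m³.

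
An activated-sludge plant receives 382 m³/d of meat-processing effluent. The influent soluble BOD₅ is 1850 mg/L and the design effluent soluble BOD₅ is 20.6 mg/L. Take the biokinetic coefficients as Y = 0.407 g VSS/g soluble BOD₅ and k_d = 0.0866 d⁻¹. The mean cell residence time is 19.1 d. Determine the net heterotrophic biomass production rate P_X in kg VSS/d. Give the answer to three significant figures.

Y_obs = Y / (1 + k_d θ_c) = 0.407 / (1 + 0.0866 × 19.1) = 0.407 / 2.654 = 0.1533.
ΔS = 1850 − 20.6 = 1829 mg/L, so the substrate removal rate is 382 × 1829/1000 = 698.8 kg soluble BOD₅/d.
Biomass produced: P_X = Y_obs·Q·ΔS = 0.1533 × 698.8 ≈ 107.2 kg VSS/d.

P_X ≈ 107 kg VSS/d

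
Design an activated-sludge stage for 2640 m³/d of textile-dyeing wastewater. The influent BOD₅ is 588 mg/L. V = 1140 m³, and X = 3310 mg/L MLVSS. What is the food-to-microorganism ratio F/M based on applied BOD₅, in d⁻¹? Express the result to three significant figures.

F/M = Q·S₀ / (V·X) = 2640 × 588 / (1140 × 3310) = 0.4114 g BOD₅·(g VSS·d)⁻¹.

F/M ≈ 0.411 d⁻¹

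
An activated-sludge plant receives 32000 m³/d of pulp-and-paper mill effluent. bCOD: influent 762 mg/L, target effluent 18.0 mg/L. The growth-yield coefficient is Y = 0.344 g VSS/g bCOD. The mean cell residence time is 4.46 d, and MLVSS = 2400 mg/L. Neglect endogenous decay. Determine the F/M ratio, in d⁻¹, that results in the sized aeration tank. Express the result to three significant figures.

With k_d = 0 the design equation reduces to V = Y Q (S₀−S) θ_c / X = 0.344 × 32000 × (762 − 18.0) × 4.46 / 2400 = 15220 m³.
Food-to-microorganism ratio F/M = Q S₀ / (V X) = 32000 × 762 / (15220 × 2400) = 0.6676 d⁻¹.

F/M ≈ 0.668 d⁻¹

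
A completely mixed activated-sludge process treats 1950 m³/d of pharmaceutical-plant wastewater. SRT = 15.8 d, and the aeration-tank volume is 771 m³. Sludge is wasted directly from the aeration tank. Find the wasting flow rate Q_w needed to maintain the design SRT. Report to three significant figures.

Q_w ≈ 48.8 m³/d

With mixed-liquor wasting, θ_c = V/Q_w, so Q_w = V/θ_c = 771.0/15.8 = 48.80 m³/d.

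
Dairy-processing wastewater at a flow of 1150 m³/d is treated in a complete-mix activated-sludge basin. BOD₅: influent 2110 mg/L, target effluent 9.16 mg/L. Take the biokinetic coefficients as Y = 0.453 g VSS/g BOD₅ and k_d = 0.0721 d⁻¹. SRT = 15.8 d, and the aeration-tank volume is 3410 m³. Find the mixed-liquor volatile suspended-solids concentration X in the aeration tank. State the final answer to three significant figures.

From V·X·(1 + k_d·θ_c) = Y·Q·(S₀ − S)·θ_c: X = 0.453 × 1150 × (2110 − 9.16) × 15.8 / [3410 × (1 + 0.0721 × 15.8)] = 2371 mg/L.

X ≈ 2370 mg/L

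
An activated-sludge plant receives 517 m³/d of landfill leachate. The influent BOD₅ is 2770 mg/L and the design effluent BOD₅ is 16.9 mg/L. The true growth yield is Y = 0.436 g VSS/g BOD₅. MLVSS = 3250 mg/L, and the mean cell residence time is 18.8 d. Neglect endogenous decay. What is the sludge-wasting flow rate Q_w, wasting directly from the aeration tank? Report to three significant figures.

Q_w ≈ 191 m³/d

With k_d = 0 the design equation reduces to V = Y Q (S₀−S) θ_c / X = 0.436 × 517 × (2770 − 16.9) × 18.8 / 3250 = 3590 m³.
With mixed-liquor wasting, θ_c = V/Q_w, so Q_w = V/θ_c = 3590/18.8 = 190.9 m³/d.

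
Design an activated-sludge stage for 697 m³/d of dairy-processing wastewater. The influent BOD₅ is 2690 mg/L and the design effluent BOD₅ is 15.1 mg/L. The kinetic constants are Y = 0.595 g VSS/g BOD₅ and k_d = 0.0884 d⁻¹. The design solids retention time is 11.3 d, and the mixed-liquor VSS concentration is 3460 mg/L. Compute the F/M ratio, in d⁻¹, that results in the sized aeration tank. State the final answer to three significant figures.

F/M ≈ 0.299 d⁻¹

Steady-state biomass mass balance: V·X·(1 + k_d·θ_c) = Y·Q·(S₀ − S)·θ_c, so V = 0.595 × 697 × (2690 − 15.1) × 11.3 / [3460 × (1 + 0.0884 × 11.3)] = 1.25×10^7 / 6916 = 1812 m³.
Food-to-microorganism ratio F/M = Q S₀ / (V X) = 697 × 2690 / (1812 × 3460) = 0.2990 d⁻¹.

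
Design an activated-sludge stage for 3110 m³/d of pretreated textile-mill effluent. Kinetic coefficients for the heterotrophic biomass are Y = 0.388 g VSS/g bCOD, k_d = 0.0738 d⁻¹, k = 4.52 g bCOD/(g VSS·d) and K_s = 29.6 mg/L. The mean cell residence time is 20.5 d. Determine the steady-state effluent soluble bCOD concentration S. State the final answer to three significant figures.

Effluent substrate depends only on kinetics and SRT: S = K_s(1 + k_d θ_c) / [θ_c(Yk − k_d) − 1] = 29.6 × (1 + 0.0738 × 20.5) / [20.5 × (0.388 × 4.52 − 0.0738) − 1] = 74.38 / 33.44 = 2.224 mg/L.

S ≈ 2.22 mg/L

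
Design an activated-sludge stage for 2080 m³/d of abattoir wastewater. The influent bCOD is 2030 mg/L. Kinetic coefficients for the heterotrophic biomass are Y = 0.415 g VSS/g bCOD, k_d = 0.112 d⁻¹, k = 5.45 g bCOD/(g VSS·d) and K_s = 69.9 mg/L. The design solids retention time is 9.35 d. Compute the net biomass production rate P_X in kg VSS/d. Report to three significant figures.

P_X ≈ 853 kg VSS/d

For a completely mixed reactor with recycle the Lawrence–McCarty relation gives S = K_s·(1 + k_d·θ_c) / [θ_c·(Y·k − k_d) − 1] = 69.9 × (1 + 0.112 × 9.35) / [9.35 × (0.415 × 5.45 − 0.112) − 1] = 143.1 / 19.10 = 7.492 mg/L.
Correct the yield for decay: Y_obs = Y/(1 + k_d θ_c) = 0.415 / (1 + 0.112 × 9.35) = 0.415 / 2.047 = 0.2027.
ΔS = 2030 − 7.49 = 2023 mg/L, so the substrate removal rate is 2080 × 2023/1000 = 4207 kg bCOD/d.
P_X = Y_obs · Q(S₀ − S) = 0.2027 × 4207 = 852.8 kg VSS/d.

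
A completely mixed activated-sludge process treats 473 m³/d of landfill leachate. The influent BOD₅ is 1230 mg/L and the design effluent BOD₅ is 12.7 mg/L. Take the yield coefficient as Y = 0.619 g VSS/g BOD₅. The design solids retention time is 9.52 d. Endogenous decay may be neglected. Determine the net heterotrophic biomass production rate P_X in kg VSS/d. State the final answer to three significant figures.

No decay correction is needed, so Y_obs = Y = 0.619.
Substrate removed = Q·(S₀ − S) = 473 m³/d × (1230 − 12.7) g/m³ = 5.76×10^5 g/d = 575.8 kg/d.
Biomass produced: P_X = Y_obs·Q·ΔS = 0.6190 × 575.8 ≈ 356.4 kg VSS/d.

P_X ≈ 356 kg VSS/d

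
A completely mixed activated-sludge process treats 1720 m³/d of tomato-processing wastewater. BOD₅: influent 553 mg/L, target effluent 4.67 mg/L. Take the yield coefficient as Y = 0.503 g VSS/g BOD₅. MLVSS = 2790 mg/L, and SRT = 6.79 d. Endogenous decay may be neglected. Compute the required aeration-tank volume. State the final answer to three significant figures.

Biomass mass balance (decay neglected): V·X = Y·Q·(S₀ − S)·θ_c, so V = 0.503 × 1720 × (553 − 4.67) × 6.79 / 2790 = 1155 m³.

V ≈ 1150 m³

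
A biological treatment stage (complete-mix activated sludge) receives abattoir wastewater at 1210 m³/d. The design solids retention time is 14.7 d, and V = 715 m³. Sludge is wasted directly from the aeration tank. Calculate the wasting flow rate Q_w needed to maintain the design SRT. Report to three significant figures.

Wasting from the aeration tank: Q_w = V / θ_c = 715.0 / 14.7 = 48.64 m³/d.

Q_w ≈ 48.6 m³/d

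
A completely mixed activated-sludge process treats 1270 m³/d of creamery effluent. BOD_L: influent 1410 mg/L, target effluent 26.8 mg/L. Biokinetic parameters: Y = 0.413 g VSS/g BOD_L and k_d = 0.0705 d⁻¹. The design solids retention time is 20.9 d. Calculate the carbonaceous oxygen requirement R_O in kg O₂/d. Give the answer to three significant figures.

R_O ≈ 1340 kg O₂/d

Observed yield with endogenous decay: Y_obs = Y / (1 + k_d·θ_c) = 0.413 / (1 + 0.0705 × 20.9) = 0.413 / 2.473 = 0.1670 g VSS/g BOD_L.
ΔS = 1410 − 26.8 = 1383 mg/L, so the substrate removal rate is 1270 × 1383/1000 = 1757 kg BOD_L/d.
Net sludge production P_X = 0.1670 × 1757 = 293.3 kg VSS/d.
Carbonaceous O₂ demand = substrate oxidised − cell-mass equivalent = 1757 − 1.42 × 293.3 = 1340 kg O₂/d.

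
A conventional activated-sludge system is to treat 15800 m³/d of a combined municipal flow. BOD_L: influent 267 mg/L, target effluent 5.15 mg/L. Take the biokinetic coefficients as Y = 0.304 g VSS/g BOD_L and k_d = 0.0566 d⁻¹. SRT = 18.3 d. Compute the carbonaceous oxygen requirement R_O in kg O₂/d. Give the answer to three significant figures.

R_O ≈ 3260 kg O₂/d

The observed yield is Y_obs = Y/(1 + k_d·θ_c) = 0.304 / (1 + 0.0566 × 18.3) = 0.304 / 2.036 = 0.1493 g VSS per g BOD_L removed.
Substrate removed = Q·(S₀ − S) = 15800 m³/d × (267 − 5.15) g/m³ = 4.14×10^6 g/d = 4137 kg/d.
Net sludge production P_X = 0.1493 × 4137 = 617.8 kg VSS/d.
Carbonaceous O₂ demand = substrate oxidised − cell-mass equivalent = 4137 − 1.42 × 617.8 = 3260 kg O₂/d.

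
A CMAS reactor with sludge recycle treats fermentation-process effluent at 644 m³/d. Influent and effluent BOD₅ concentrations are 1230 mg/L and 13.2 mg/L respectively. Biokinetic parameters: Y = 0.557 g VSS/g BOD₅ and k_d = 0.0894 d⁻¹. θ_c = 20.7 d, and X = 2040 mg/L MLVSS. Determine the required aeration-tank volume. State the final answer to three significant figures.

Rearranging the biomass balance for a CMAS with decay, V = Y·Q·ΔS·θ_c / [X·(1+k_d θ_c)] = 0.557 × 644 × (1230 − 13.2) × 20.7 / [2040 × (1 + 0.0894 × 20.7)] = 9.04×10^6 / 5815 = 1554 m³.

V ≈ 1550 m³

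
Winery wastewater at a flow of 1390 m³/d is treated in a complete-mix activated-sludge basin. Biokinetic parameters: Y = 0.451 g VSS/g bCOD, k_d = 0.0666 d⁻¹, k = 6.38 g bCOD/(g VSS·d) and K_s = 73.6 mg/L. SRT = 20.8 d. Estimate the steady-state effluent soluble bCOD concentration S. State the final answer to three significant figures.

S ≈ 3.06 mg/L

Effluent substrate depends only on kinetics and SRT: S = K_s(1 + k_d θ_c) / [θ_c(Yk − k_d) − 1] = 73.6 × (1 + 0.0666 × 20.8) / [20.8 × (0.451 × 6.38 − 0.0666) − 1] = 175.6 / 57.46 = 3.055 mg/L.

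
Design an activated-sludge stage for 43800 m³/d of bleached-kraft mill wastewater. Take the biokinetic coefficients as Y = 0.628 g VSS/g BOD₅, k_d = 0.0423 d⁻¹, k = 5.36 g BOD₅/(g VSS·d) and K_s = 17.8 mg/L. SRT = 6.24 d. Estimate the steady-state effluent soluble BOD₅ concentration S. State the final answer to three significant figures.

For a completely mixed reactor with recycle the Lawrence–McCarty relation gives S = K_s·(1 + k_d·θ_c) / [θ_c·(Y·k − k_d) − 1] = 17.8 × (1 + 0.0423 × 6.24) / [6.24 × (0.628 × 5.36 − 0.0423) − 1] = 22.50 / 19.74 = 1.140 mg/L.

S ≈ 1.14 mg/L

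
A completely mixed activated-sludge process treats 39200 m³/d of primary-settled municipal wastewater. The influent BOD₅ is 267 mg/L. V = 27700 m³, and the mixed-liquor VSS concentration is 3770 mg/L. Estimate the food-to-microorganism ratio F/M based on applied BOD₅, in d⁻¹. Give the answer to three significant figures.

F/M = Q·S₀ / (V·X) = 39200 × 267 / (27700 × 3770) = 0.1002 g BOD₅·(g VSS·d)⁻¹.

F/M ≈ 0.100 d⁻¹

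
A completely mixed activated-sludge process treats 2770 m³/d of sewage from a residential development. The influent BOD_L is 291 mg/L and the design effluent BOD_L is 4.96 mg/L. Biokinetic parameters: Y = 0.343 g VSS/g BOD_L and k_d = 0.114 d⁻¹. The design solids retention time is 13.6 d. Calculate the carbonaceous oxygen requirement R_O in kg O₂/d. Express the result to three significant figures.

Correct the yield for decay: Y_obs = Y/(1 + k_d θ_c) = 0.343 / (1 + 0.114 × 13.6) = 0.343 / 2.550 = 0.1345.
Substrate removed = Q·(S₀ − S) = 2770 m³/d × (291 − 4.96) g/m³ = 7.92×10^5 g/d = 792.3 kg/d.
P_X = Y_obs·Q·(S₀ − S) = 0.1345 × 792.3 = 106.6 kg VSS/d.
R_O = Q·ΔS − 1.42 P_X = 792.3 − 151.3 = 641.0 kg O₂/d.

R_O ≈ 641 kg O₂/d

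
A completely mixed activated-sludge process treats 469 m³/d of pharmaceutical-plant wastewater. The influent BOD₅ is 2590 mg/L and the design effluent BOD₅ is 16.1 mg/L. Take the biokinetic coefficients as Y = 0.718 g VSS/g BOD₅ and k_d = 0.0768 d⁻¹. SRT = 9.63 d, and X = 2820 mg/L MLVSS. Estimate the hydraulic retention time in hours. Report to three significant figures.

τ ≈ 87.1 h

Rearranging the biomass balance for a CMAS with decay, V = Y·Q·ΔS·θ_c / [X·(1+k_d θ_c)] = 0.718 × 469 × (2590 − 16.1) × 9.63 / [2820 × (1 + 0.0768 × 9.63)] = 8.35×10^6 / 4906 = 1701 m³.
HRT = V/Q = 1701 m³ / 469 m³·d⁻¹ = 3.628 d × 24 = 87.07 h.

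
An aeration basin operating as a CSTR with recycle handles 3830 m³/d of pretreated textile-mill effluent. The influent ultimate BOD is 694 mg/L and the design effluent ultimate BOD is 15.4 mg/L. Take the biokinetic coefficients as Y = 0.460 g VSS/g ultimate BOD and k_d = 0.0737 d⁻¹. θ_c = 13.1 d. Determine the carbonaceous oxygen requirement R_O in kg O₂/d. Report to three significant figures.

The observed yield is Y_obs = Y/(1 + k_d·θ_c) = 0.460 / (1 + 0.0737 × 13.1) = 0.460 / 1.965 = 0.2340 g VSS per g ultimate BOD removed.
ΔS = 694 − 15.4 = 678.6 mg/L, so the substrate removal rate is 3830 × 678.6/1000 = 2599 kg ultimate BOD/d.
P_X = Y_obs·Q·(S₀ − S) = 0.2340 × 2599 = 608.3 kg VSS/d.
Carbonaceous O₂ demand = substrate oxidised − cell-mass equivalent = 2599 − 1.42 × 608.3 = 1735 kg O₂/d.

R_O ≈ 1740 kg O₂/d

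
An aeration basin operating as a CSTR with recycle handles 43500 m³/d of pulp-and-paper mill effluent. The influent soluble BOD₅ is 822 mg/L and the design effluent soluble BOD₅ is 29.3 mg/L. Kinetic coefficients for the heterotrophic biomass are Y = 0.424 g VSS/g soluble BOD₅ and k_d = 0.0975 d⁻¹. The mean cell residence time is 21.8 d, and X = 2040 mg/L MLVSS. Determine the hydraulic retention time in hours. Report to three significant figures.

τ ≈ 27.6 h

From the SRT design equation V = Y Q (S₀−S) θ_c / [X (1 + k_d θ_c)] = 0.424 × 43500 × (822 − 29.3) × 21.8 / [2040 × (1 + 0.0975 × 21.8)] = 3.19×10^8 / 6376 = 49989 m³.
τ = V/Q = 49989/43500 = 1.149 d, or 27.58 h.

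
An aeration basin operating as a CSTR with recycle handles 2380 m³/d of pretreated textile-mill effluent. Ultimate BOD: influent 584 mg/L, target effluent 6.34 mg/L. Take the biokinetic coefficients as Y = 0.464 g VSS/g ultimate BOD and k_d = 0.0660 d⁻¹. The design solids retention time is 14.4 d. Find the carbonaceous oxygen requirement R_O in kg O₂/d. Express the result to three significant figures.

Y_obs = Y / (1 + k_d θ_c) = 0.464 / (1 + 0.0660 × 14.4) = 0.464 / 1.950 = 0.2379.
Mass of ultimate BOD removed per day: Q(S₀ − S) = 2380 × 577.7 g/m³ = 1375 kg/d.
Net sludge production P_X = 0.2379 × 1375 = 327.1 kg VSS/d.
R_O = Q·ΔS − 1.42 P_X = 1375 − 464.4 = 910.4 kg O₂/d.

R_O ≈ 910 kg O₂/d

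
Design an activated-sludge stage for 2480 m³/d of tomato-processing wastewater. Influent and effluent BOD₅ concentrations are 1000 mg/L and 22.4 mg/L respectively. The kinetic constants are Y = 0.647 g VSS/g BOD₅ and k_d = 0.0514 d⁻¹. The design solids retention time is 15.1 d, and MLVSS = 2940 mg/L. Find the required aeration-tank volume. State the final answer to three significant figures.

V ≈ 4540 m³

Rearranging the biomass balance for a CMAS with decay, V = Y·Q·ΔS·θ_c / [X·(1+k_d θ_c)] = 0.647 × 2480 × (1000 − 22.4) × 15.1 / [2940 × (1 + 0.0514 × 15.1)] = 2.37×10^7 / 5222 = 4536 m³.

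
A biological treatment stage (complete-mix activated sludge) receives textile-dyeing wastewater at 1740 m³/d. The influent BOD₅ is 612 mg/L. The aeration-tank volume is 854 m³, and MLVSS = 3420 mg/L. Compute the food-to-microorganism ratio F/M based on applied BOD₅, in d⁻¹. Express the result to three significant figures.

F/M ≈ 0.365 d⁻¹

F/M = applied load / biomass = Q·S₀/(V·X) = 1740 × 612 / (854.0 × 3420) = 0.3646 d⁻¹.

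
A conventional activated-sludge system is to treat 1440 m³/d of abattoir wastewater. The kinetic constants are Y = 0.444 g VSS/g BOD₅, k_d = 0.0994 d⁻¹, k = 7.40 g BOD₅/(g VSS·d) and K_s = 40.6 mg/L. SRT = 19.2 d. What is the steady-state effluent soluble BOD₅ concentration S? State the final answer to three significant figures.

For a completely mixed reactor with recycle the Lawrence–McCarty relation gives S = K_s·(1 + k_d·θ_c) / [θ_c·(Y·k − k_d) − 1] = 40.6 × (1 + 0.0994 × 19.2) / [19.2 × (0.444 × 7.40 − 0.0994) − 1] = 118.1 / 60.18 = 1.962 mg/L.

S ≈ 1.96 mg/L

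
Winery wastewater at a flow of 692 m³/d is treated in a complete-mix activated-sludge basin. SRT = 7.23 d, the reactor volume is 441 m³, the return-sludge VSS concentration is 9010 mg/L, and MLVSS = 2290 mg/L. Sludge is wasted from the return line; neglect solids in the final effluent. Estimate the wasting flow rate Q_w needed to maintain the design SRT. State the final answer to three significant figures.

Q_w = (V·X)/(θ_c X_r) = 441.0 × 2290 / (7.23 × 9010) = 15.50 m³/d.

Q_w ≈ 15.5 m³/d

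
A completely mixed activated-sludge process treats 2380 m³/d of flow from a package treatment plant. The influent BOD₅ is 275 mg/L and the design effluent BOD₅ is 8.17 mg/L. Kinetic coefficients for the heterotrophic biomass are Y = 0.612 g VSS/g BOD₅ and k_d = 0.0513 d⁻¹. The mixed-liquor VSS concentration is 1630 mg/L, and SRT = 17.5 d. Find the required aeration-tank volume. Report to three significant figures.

Rearranging the biomass balance for a CMAS with decay, V = Y·Q·ΔS·θ_c / [X·(1+k_d θ_c)] = 0.612 × 2380 × (275 − 8.17) × 17.5 / [1630 × (1 + 0.0513 × 17.5)] = 6.8×10^6 / 3093 = 2199 m³.

V ≈ 2200 m³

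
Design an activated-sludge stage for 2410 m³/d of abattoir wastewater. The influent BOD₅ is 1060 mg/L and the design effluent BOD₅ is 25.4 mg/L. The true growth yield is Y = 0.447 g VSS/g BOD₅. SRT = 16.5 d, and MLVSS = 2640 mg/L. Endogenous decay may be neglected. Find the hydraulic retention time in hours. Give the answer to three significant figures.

τ ≈ 69.4 h

Biomass mass balance (decay neglected): V·X = Y·Q·(S₀ − S)·θ_c, so V = 0.447 × 2410 × (1060 − 25.4) × 16.5 / 2640 = 6966 m³.
Hydraulic retention time τ = V/Q = 6966 / 2410 = 2.890 d = 69.37 h.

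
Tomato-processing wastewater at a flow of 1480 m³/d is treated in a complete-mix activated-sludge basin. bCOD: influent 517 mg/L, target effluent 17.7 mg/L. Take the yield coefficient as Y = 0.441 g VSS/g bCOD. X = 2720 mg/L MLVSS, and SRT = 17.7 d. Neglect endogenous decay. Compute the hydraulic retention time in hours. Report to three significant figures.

V·X = Y·Q·ΔS·θ_c gives V = 0.441 × 1480 × (517 − 17.7) × 17.7 / 2720 = 2121 m³.
HRT = V/Q = 2121 m³ / 1480 m³·d⁻¹ = 1.433 d × 24 = 34.39 h.

τ ≈ 34.4 h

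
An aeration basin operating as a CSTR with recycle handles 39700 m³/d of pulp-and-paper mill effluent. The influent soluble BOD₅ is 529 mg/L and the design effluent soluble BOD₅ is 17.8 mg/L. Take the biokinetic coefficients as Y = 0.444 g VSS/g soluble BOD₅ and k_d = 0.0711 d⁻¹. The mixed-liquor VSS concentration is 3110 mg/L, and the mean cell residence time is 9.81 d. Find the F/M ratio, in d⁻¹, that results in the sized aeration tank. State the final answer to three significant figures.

Steady-state biomass mass balance: V·X·(1 + k_d·θ_c) = Y·Q·(S₀ − S)·θ_c, so V = 0.444 × 39700 × (529 − 17.8) × 9.81 / [3110 × (1 + 0.0711 × 9.81)] = 8.84×10^7 / 5279 = 16744 m³.
Food-to-microorganism ratio F/M = Q S₀ / (V X) = 39700 × 529 / (16744 × 3110) = 0.4033 d⁻¹.

F/M ≈ 0.403 d⁻¹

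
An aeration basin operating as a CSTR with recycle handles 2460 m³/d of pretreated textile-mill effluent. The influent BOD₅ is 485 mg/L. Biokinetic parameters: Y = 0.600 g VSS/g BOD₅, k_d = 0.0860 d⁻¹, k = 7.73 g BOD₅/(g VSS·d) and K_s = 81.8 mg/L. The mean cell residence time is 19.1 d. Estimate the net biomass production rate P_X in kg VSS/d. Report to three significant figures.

P_X ≈ 269 kg VSS/d

From the Monod/SRT balance for a CMAS, S = K_s·(1+k_d θ_c)/[θ_c·(Y k − k_d) − 1] = 81.8 × (1 + 0.0860 × 19.1) / [19.1 × (0.600 × 7.73 − 0.0860) − 1] = 216.2 / 85.94 = 2.515 mg/L.
Correct the yield for decay: Y_obs = Y/(1 + k_d θ_c) = 0.600 / (1 + 0.0860 × 19.1) = 0.600 / 2.643 = 0.2270.
ΔS = 485 − 2.52 = 482.5 mg/L, so the substrate removal rate is 2460 × 482.5/1000 = 1187 kg BOD₅/d.
So the net sludge growth is P_X = 0.2270 × 1187 = 269.5 kg VSS/d.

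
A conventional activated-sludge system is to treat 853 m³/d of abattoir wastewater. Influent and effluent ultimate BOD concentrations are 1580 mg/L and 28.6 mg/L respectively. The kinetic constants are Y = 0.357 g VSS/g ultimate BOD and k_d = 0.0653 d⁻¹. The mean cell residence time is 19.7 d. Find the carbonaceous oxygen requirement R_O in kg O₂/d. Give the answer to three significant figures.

Observed yield with endogenous decay: Y_obs = Y / (1 + k_d·θ_c) = 0.357 / (1 + 0.0653 × 19.7) = 0.357 / 2.286 = 0.1561 g VSS/g ultimate BOD.
Mass of ultimate BOD removed per day: Q(S₀ − S) = 853 × 1551 g/m³ = 1323 kg/d.
P_X = Y_obs·Q·(S₀ − S) = 0.1561 × 1323 = 206.6 kg VSS/d.
Carbonaceous O₂ demand = substrate oxidised − cell-mass equivalent = 1323 − 1.42 × 206.6 = 1030 kg O₂/d.

R_O ≈ 1030 kg O₂/d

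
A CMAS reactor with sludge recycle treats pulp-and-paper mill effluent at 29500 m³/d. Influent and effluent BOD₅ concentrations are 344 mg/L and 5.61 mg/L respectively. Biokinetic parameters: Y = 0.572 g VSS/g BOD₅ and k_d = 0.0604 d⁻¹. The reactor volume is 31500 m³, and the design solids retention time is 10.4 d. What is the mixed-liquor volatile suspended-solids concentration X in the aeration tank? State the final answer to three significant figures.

From V·X·(1 + k_d·θ_c) = Y·Q·(S₀ − S)·θ_c: X = 0.572 × 29500 × (344 − 5.61) × 10.4 / [31500 × (1 + 0.0604 × 10.4)] = 1158 mg/L.

X ≈ 1160 mg/L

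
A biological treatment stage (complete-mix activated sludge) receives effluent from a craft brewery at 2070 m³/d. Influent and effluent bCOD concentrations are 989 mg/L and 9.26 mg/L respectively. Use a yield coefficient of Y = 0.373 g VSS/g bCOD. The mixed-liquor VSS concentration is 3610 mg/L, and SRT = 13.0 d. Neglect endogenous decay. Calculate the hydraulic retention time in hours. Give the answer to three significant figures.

τ ≈ 31.6 h

V·X = Y·Q·ΔS·θ_c gives V = 0.373 × 2070 × (989 − 9.26) × 13.0 / 3610 = 2724 m³.
HRT = V/Q = 2724 m³ / 2070 m³·d⁻¹ = 1.316 d × 24 = 31.58 h.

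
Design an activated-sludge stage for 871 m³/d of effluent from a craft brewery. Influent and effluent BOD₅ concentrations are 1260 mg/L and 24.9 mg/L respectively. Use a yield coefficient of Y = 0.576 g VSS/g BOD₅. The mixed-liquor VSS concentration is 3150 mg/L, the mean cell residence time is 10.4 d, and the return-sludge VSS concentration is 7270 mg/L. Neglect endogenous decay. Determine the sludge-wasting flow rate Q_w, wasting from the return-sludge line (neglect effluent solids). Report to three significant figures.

Biomass mass balance (decay neglected): V·X = Y·Q·(S₀ − S)·θ_c, so V = 0.576 × 871 × (1260 − 24.9) × 10.4 / 3150 = 2046 m³.
θ_c = V·X/(Q_w·X_r) when wasting from the recycle, so Q_w = V·X/(θ_c·X_r) = 2046 × 3150 / (10.4 × 7270) = 85.23 m³/d.

Q_w ≈ 85.2 m³/d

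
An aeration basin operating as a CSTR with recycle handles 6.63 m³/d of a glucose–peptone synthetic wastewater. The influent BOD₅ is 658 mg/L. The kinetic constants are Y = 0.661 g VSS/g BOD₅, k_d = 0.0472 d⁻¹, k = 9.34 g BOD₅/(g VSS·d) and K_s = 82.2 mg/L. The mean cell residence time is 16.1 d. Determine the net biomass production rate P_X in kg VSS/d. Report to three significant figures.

From the Monod/SRT balance for a CMAS, S = K_s·(1+k_d θ_c)/[θ_c·(Y k − k_d) − 1] = 82.2 × (1 + 0.0472 × 16.1) / [16.1 × (0.661 × 9.34 − 0.0472) − 1] = 144.7 / 97.64 = 1.482 mg/L.
Correct the yield for decay: Y_obs = Y/(1 + k_d θ_c) = 0.661 / (1 + 0.0472 × 16.1) = 0.661 / 1.760 = 0.3756.
ΔS = 658 − 1.48 = 656.5 mg/L, so the substrate removal rate is 6.63 × 656.5/1000 = 4.353 kg BOD₅/d.
Net biomass production P_X = Y_obs × Q·(S₀ − S) = 0.3756 × 4.353 = 1.635 kg VSS/d.

P_X ≈ 1.63 kg VSS/d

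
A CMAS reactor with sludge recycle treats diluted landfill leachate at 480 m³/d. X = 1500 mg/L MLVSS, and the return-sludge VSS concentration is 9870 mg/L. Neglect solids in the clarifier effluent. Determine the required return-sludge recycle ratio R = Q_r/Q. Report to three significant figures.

Mass balance around the secondary clarifier (neglecting effluent solids): R = X / (X_r − X) = 1500 / (9870 − 1500) = 0.1792.

R ≈ 0.179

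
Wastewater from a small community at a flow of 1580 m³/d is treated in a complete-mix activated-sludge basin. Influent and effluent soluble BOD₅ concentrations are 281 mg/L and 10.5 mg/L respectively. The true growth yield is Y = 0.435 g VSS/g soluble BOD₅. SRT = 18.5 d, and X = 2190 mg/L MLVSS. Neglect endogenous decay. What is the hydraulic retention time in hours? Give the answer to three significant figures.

With k_d = 0 the design equation reduces to V = Y Q (S₀−S) θ_c / X = 0.435 × 1580 × (281 − 10.5) × 18.5 / 2190 = 1571 m³.
τ = V/Q = 1571/1580 = 0.9940 d, or 23.86 h.

τ ≈ 23.9 h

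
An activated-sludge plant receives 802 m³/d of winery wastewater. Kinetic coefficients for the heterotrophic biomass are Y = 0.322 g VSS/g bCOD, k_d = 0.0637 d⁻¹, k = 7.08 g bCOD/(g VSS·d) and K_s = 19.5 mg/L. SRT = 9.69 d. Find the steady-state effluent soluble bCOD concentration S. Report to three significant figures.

S ≈ 1.54 mg/L

From the Monod/SRT balance for a CMAS, S = K_s·(1+k_d θ_c)/[θ_c·(Y k − k_d) − 1] = 19.5 × (1 + 0.0637 × 9.69) / [9.69 × (0.322 × 7.08 − 0.0637) − 1] = 31.54 / 20.47 = 1.540 mg/L.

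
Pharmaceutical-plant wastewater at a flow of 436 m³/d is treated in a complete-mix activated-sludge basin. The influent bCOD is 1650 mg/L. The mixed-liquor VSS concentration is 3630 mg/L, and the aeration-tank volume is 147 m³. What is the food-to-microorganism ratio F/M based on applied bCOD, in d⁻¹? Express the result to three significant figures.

F/M = Q·S₀ / (V·X) = 436 × 1650 / (147.0 × 3630) = 1.348 g bCOD·(g VSS·d)⁻¹.

F/M ≈ 1.35 d⁻¹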